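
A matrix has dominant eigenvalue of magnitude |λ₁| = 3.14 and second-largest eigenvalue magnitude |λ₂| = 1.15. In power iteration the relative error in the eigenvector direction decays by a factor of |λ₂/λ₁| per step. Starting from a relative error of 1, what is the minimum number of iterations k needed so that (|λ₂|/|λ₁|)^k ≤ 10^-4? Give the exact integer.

10

|λ₂/λ₁| = 1.15/3.14 = 0.36624
Need k ≥ ln(10^-4) / ln(0.36624) = -9.2103 / -1.0045 ≈ 9.169
Smallest integer k satisfying the bound: 10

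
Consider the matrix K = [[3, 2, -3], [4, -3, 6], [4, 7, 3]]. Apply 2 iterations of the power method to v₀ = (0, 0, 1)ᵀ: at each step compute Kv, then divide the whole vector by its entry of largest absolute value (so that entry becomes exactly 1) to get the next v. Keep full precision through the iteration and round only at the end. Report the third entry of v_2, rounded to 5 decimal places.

1.00000

Kv0 = (-3.000000, 6.000000, 3.000000); divide by 6.000000 → v1 = (-0.500000, 1.000000, 0.500000)
Kv1 = (-1.000000, -2.000000, 6.500000); divide by 6.500000 → v2 = (-0.153846, -0.307692, 1.000000)
Requested entry of v2: 39/39 = 1.00000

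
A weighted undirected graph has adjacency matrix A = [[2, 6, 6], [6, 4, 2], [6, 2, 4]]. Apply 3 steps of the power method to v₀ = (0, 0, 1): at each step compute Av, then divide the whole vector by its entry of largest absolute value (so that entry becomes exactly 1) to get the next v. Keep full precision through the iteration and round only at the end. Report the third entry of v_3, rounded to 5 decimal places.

0.82796

Av0 = (6.000000, 2.000000, 4.000000); divide by 6.000000 → v1 = (1.000000, 0.333333, 0.666667)
Av1 = (8.000000, 8.666667, 9.333333); divide by 9.333333 → v2 = (0.857143, 0.928571, 1.000000)
Av2 = (13.285714, 10.857143, 11.000000); divide by 13.285714 → v3 = (1.000000, 0.817204, 0.827957)
Requested entry of v3: 616/744 = 0.82796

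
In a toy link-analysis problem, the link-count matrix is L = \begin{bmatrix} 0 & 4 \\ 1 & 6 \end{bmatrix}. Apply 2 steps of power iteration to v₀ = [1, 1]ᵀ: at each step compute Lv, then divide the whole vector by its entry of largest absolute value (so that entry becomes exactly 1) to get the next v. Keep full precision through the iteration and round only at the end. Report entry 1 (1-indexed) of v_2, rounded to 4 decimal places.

Lv0 = (4.00000, 7.00000); divide by 7.00000 → v1 = (0.57143, 1.00000)
Lv1 = (4.00000, 6.57143); divide by 6.57143 → v2 = (0.60870, 1.00000)
Requested entry of v2: 28/46 = 0.6087

0.6087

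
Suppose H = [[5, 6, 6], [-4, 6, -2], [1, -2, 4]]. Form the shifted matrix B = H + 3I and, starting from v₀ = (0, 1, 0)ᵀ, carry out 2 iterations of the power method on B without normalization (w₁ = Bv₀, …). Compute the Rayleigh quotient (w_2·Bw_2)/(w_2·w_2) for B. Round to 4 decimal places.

μ ≈ 8.3192

B = H + 3I has rows (8, 6, 6); (-4, 9, -2); (1, -2, 7)
w1 = Bv₀ = (8·0 + 6·1 + 6·0; (-4)·0 + 9·1 + (-2)·0; 1·0 + (-2)·1 + 7·0) = (6, 9, -2)
w2 = Bw1 = (8·6 + 6·9 + 6·(-2); (-4)·6 + 9·9 + (-2)·(-2); 1·6 + (-2)·9 + 7·(-2)) = (90, 61, -26)
Bw2 = (930, 241, -214)
w2·Bw2 = 103965; w2·w2 = 12497; μ ≈ 103965/12497 = 8.3192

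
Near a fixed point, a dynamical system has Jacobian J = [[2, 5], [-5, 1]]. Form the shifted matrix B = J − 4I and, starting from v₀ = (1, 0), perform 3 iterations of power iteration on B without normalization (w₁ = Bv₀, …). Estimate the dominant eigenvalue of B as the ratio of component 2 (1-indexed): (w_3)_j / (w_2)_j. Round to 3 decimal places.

B = J − 4I has rows (-2, 5); (-5, -3)
w1 = Bv₀ = (-2, -5)
w2 = Bw1 = (-21, 25)
w3 = Bw2 = (167, 30)
Ratio: 30/25 = 1.200

1.200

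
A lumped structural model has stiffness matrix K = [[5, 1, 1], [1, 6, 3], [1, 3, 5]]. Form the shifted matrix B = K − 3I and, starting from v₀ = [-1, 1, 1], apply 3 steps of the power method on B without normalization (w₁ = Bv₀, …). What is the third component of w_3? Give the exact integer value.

B = K − 3I has rows (2, 1, 1); (1, 3, 3); (1, 3, 2)
w1 = Bv₀ = (0, 5, 4)
w2 = Bw1 = (9, 27, 23)
w3 = Bw2 = (68, 159, 136)
Requested component of w3: 136

136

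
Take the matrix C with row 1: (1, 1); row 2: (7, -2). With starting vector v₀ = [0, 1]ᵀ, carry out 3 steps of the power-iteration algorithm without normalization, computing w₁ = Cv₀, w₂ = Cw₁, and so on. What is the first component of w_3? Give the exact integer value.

10

w1 = Cv₀ = (1·0 + 1·1; 7·0 + (-2)·1) = (1, -2)
w2 = Cw1 = (1·1 + 1·(-2); 7·1 + (-2)·(-2)) = (-1, 11)
w3 = Cw2 = (10, -29)
The requested component of w3 is 10.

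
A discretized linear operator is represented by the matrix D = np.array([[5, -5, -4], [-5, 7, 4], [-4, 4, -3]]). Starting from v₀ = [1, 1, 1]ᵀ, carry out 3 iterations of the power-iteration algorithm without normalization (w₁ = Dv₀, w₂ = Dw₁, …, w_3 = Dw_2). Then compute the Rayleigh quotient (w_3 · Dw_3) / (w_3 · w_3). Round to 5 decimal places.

12.76978

w1 = Dv₀ = (-4, 6, -3)
w2 = Dw1 = (-38, 50, 49)
w3 = Dw2 = (-636, 736, 205)
Dw3 = (-7680, 9152, 4873)
w3·Dw3 = (-636)·(-7680) + 736·9152 + 205·4873 = 12619317; w3·w3 = (-636)·(-636) + 736·736 + 205·205 = 988217
λ ≈ 12619317/988217 = 12.76978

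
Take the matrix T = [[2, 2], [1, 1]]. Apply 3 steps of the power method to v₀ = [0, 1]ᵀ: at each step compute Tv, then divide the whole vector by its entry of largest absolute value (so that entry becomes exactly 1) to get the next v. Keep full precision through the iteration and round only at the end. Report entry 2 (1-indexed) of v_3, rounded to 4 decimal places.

Tv0 = (2.00000, 1.00000); divide by 2.00000 → v1 = (1.00000, 0.50000)
Tv1 = (3.00000, 1.50000); divide by 3.00000 → v2 = (1.00000, 0.50000)
Tv2 = (3.00000, 1.50000); divide by 3.00000 → v3 = (1.00000, 0.50000)
Requested entry of v3: 9/18 = 0.5000

0.5000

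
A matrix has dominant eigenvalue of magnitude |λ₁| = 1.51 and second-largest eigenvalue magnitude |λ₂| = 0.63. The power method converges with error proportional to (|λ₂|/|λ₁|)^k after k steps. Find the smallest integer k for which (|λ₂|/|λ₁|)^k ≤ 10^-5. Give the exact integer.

|λ₂/λ₁| = 0.63/1.51 = 0.41722
Need k ≥ ln(10^-5) / ln(0.41722) = -11.5129 / -0.8741 ≈ 13.170
Smallest integer k satisfying the bound: 14

14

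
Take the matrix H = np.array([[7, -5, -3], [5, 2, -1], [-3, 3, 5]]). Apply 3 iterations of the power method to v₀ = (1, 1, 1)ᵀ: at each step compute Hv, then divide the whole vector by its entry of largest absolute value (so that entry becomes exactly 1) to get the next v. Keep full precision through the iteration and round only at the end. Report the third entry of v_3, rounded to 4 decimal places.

Hv0 = (-1.00000, 6.00000, 5.00000); divide by 6.00000 → v1 = (-0.16667, 1.00000, 0.83333)
Hv1 = (-8.66667, 0.33333, 7.66667); divide by -8.66667 → v2 = (1.00000, -0.03846, -0.88462)
Hv2 = (9.84615, 5.80769, -7.53846); divide by 9.84615 → v3 = (1.00000, 0.58984, -0.76563)
Requested entry of v3: 392/-512 = -0.7656

-0.7656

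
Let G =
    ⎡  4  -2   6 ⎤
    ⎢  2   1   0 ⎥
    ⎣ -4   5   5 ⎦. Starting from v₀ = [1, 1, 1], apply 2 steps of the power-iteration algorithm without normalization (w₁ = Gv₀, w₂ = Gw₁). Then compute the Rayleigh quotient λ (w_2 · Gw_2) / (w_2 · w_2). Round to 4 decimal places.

λ ≈ 4.4419

w1 = Gv₀ = (4·1 + (-2)·1 + 6·1; 2·1 + 1·1 + 0·1; (-4)·1 + 5·1 + 5·1) = (8, 3, 6)
w2 = Gw1 = (4·8 + (-2)·3 + 6·6; 2·8 + 1·3 + 0·6; (-4)·8 + 5·3 + 5·6) = (62, 19, 13)
Gw2 = (288, 143, -88)
w2·Gw2 = 62·288 + 19·143 + 13·(-88) = 19429; w2·w2 = 62·62 + 19·19 + 13·13 = 4374
λ ≈ 19429/4374 = 4.4419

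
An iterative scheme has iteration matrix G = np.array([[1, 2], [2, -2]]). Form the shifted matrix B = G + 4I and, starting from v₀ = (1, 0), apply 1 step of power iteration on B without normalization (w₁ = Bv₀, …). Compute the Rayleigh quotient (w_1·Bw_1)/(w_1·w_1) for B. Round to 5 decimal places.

μ ≈ 5.96552

B = G + 4I has rows (5, 2); (2, 2)
w1 = Bv₀ = (5, 2)
Bw1 = (29, 14)
w1·Bw1 = 173; w1·w1 = 29; μ ≈ 173/29 = 5.96552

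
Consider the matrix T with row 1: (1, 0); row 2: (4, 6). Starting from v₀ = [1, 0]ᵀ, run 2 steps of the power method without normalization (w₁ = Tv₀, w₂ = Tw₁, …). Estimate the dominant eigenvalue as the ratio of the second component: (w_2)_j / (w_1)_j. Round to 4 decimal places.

w1 = Tv₀ = (1·1 + 0·0; 4·1 + 6·0) = (1, 4)
w2 = Tw1 = (1·1 + 0·4; 4·1 + 6·4) = (1, 28)
Ratio at component: 28 / 4 = 7.0000

λ ≈ 7.0000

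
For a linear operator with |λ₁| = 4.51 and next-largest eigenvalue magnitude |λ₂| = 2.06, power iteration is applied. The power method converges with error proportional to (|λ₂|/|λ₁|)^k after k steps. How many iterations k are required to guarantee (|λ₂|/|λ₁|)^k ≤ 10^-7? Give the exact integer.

21

|λ₂/λ₁| = 2.06/4.51 = 0.45676
Need k ≥ ln(10^-7) / ln(0.45676) = -16.1181 / -0.7836 ≈ 20.570
Smallest integer k satisfying the bound: 21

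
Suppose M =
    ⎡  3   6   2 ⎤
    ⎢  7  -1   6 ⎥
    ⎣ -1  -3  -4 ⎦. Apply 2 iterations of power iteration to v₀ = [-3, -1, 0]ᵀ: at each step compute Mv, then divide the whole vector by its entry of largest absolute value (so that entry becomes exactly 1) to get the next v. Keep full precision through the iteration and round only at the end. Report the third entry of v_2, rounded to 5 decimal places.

-0.33333

Mv0 = (-15.000000, -20.000000, 6.000000); divide by -20.000000 → v1 = (0.750000, 1.000000, -0.300000)
Mv1 = (7.650000, 2.450000, -2.550000); divide by 7.650000 → v2 = (1.000000, 0.320261, -0.333333)
Requested entry of v2: 51/-153 = -0.33333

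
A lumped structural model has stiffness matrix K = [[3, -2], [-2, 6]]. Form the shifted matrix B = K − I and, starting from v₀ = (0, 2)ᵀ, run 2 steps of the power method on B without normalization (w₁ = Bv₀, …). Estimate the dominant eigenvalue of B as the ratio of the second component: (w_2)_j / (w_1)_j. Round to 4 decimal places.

μ ≈ 5.8000

B = K − I has rows (2, -2); (-2, 5)
w1 = Bv₀ = (2·0 + (-2)·2; (-2)·0 + 5·2) = (-4, 10)
w2 = Bw1 = (2·(-4) + (-2)·10; (-2)·(-4) + 5·10) = (-28, 58)
Ratio: 58/10 = 5.8000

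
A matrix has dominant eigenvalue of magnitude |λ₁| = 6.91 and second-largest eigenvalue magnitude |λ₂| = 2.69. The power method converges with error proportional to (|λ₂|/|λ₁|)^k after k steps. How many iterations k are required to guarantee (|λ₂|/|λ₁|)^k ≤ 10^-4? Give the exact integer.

|λ₂/λ₁| = 2.69/6.91 = 0.38929
Need k ≥ ln(10^-4) / ln(0.38929) = -9.2103 / -0.9434 ≈ 9.763
Smallest integer k satisfying the bound: 10

10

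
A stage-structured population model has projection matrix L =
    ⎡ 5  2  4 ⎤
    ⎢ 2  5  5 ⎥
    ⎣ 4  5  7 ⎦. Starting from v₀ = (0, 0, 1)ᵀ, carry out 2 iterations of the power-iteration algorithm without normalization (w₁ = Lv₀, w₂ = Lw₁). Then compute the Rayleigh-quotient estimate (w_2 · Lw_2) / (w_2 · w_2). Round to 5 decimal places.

λ ≈ 13.38737

w1 = Lv₀ = (5·0 + 2·0 + 4·1; 2·0 + 5·0 + 5·1; 4·0 + 5·0 + 7·1) = (4, 5, 7)
w2 = Lw1 = (5·4 + 2·5 + 4·7; 2·4 + 5·5 + 5·7; 4·4 + 5·5 + 7·7) = (58, 68, 90)
Lw2 = (786, 906, 1202)
w2·Lw2 = 58·786 + 68·906 + 90·1202 = 215376; w2·w2 = 58·58 + 68·68 + 90·90 = 16088
λ ≈ 215376/16088 = 13.38737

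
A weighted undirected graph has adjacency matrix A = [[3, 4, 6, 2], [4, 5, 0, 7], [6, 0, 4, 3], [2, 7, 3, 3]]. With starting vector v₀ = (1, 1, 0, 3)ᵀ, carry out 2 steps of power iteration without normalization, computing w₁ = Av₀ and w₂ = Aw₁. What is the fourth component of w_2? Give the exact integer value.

w1 = Av₀ = (3·1 + 4·1 + 6·0 + 2·3; 4·1 + 5·1 + 0·0 + 7·3; 6·1 + 0·1 + 4·0 + 3·3; 2·1 + 7·1 + 3·0 + 3·3) = (13, 30, 15, 18)
w2 = Aw1 = (3·13 + 4·30 + 6·15 + 2·18; 4·13 + 5·30 + 0·15 + 7·18; 6·13 + 0·30 + 4·15 + 3·18; 2·13 + 7·30 + 3·15 + 3·18) = (285, 328, 192, 335)
The requested component of w2 is 335.

335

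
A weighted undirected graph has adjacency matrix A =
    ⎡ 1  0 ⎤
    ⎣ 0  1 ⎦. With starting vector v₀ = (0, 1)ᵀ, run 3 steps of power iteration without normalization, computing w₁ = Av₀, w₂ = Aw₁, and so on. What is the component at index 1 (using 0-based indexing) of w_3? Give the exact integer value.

1

w1 = Av₀ = (0, 1)
w2 = Aw1 = (0, 1)
w3 = Aw2 = (0, 1)
The requested component of w3 is 1.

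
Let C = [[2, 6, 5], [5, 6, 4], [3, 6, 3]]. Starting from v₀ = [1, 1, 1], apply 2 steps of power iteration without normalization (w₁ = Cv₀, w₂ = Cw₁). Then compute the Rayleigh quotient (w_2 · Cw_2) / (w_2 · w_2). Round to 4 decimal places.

λ ≈ 13.5918

w1 = Cv₀ = (13, 15, 12)
w2 = Cw1 = (176, 203, 165)
Cw2 = (2395, 2758, 2241)
w2·Cw2 = 176·2395 + 203·2758 + 165·2241 = 1351159; w2·w2 = 176·176 + 203·203 + 165·165 = 99410
λ ≈ 1351159/99410 = 13.5918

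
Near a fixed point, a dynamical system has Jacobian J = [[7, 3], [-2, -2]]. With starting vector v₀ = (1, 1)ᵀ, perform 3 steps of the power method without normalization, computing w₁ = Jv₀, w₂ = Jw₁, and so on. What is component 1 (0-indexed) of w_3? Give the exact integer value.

w1 = Jv₀ = (10, -4)
w2 = Jw1 = (58, -12)
w3 = Jw2 = (370, -92)
The requested component of w3 is -92.

-92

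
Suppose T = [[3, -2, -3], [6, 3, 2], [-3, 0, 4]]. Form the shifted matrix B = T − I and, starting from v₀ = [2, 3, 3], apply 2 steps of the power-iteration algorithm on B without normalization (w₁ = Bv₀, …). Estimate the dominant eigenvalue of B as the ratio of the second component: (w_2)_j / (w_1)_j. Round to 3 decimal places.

B = T − I has rows (2, -2, -3); (6, 2, 2); (-3, 0, 3)
w1 = Bv₀ = (2·2 + (-2)·3 + (-3)·3; 6·2 + 2·3 + 2·3; (-3)·2 + 0·3 + 3·3) = (-11, 24, 3)
w2 = Bw1 = (2·(-11) + (-2)·24 + (-3)·3; 6·(-11) + 2·24 + 2·3; (-3)·(-11) + 0·24 + 3·3) = (-79, -12, 42)
Ratio: -12/24 = -0.500

μ ≈ -0.500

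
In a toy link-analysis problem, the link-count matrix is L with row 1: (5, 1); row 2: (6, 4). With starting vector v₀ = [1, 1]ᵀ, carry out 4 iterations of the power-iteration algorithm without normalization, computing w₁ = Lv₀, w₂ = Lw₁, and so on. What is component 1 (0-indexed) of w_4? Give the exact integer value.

w1 = Lv₀ = (5·1 + 1·1; 6·1 + 4·1) = (6, 10)
w2 = Lw1 = (5·6 + 1·10; 6·6 + 4·10) = (40, 76)
w3 = Lw2 = (276, 544)
w4 = Lw3 = (1924, 3832)
The requested component of w4 is 3832.

3832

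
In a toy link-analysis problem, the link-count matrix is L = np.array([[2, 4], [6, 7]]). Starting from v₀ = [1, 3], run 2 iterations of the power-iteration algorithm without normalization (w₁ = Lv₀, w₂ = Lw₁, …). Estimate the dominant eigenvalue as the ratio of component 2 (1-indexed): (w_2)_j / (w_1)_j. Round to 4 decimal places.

λ ≈ 10.1111

w1 = Lv₀ = (2·1 + 4·3; 6·1 + 7·3) = (14, 27)
w2 = Lw1 = (2·14 + 4·27; 6·14 + 7·27) = (136, 273)
Ratio at component: 273 / 27 = 10.1111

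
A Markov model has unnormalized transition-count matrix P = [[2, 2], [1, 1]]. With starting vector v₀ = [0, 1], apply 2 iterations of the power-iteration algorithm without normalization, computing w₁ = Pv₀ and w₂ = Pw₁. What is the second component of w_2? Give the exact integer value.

3

w1 = Pv₀ = (2, 1)
w2 = Pw1 = (6, 3)
The requested component of w2 is 3.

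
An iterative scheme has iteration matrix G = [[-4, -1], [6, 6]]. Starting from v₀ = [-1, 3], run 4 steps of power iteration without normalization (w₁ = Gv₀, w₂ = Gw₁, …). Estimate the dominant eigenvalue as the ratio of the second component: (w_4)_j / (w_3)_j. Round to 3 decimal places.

λ ≈ 5.774

w1 = Gv₀ = ((-4)·(-1) + (-1)·3; 6·(-1) + 6·3) = (1, 12)
w2 = Gw1 = ((-4)·1 + (-1)·12; 6·1 + 6·12) = (-16, 78)
w3 = Gw2 = (-14, 372)
w4 = Gw3 = (-316, 2148)
Ratio at component: 2148 / 372 = 5.774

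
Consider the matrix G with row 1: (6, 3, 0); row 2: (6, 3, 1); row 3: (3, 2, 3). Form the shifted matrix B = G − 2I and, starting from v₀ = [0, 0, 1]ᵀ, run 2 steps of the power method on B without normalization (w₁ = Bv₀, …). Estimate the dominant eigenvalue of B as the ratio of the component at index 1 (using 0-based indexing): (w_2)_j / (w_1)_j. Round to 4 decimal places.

2.0000

B = G − 2I has rows (4, 3, 0); (6, 1, 1); (3, 2, 1)
w1 = Bv₀ = (0, 1, 1)
w2 = Bw1 = (3, 2, 3)
Ratio: 2/1 = 2.0000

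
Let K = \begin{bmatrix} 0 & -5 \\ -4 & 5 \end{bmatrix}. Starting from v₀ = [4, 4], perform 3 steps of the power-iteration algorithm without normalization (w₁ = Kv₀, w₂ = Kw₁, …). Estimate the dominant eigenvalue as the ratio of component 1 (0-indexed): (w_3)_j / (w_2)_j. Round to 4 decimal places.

5.8000

w1 = Kv₀ = (-20, 4)
w2 = Kw1 = (-20, 100)
w3 = Kw2 = (-500, 580)
Ratio at component: 580 / 100 = 5.8000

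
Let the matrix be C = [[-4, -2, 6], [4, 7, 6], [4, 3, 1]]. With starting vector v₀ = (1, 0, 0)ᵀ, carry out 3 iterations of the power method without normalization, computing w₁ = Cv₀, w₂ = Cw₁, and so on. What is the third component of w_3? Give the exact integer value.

236

w1 = Cv₀ = ((-4)·1 + (-2)·0 + 6·0; 4·1 + 7·0 + 6·0; 4·1 + 3·0 + 1·0) = (-4, 4, 4)
w2 = Cw1 = ((-4)·(-4) + (-2)·4 + 6·4; 4·(-4) + 7·4 + 6·4; 4·(-4) + 3·4 + 1·4) = (32, 36, 0)
w3 = Cw2 = (-200, 380, 236)
The requested component of w3 is 236.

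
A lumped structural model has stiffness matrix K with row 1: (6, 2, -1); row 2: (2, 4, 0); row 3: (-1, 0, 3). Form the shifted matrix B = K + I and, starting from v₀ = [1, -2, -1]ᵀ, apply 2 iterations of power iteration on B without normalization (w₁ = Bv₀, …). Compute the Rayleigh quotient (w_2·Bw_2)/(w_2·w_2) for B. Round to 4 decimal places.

4.2811

B = K + I has rows (7, 2, -1); (2, 5, 0); (-1, 0, 4)
w1 = Bv₀ = (7·1 + 2·(-2) + (-1)·(-1); 2·1 + 5·(-2) + 0·(-1); (-1)·1 + 0·(-2) + 4·(-1)) = (4, -8, -5)
w2 = Bw1 = (7·4 + 2·(-8) + (-1)·(-5); 2·4 + 5·(-8) + 0·(-5); (-1)·4 + 0·(-8) + 4·(-5)) = (17, -32, -24)
Bw2 = (79, -126, -113)
w2·Bw2 = 8087; w2·w2 = 1889; μ ≈ 8087/1889 = 4.2811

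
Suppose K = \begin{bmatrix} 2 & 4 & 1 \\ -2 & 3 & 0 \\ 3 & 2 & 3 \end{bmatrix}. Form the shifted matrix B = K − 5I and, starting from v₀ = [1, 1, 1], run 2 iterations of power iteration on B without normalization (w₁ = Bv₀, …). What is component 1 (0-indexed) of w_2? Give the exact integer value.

4

B = K − 5I has rows (-3, 4, 1); (-2, -2, 0); (3, 2, -2)
w1 = Bv₀ = ((-3)·1 + 4·1 + 1·1; (-2)·1 + (-2)·1 + 0·1; 3·1 + 2·1 + (-2)·1) = (2, -4, 3)
w2 = Bw1 = ((-3)·2 + 4·(-4) + 1·3; (-2)·2 + (-2)·(-4) + 0·3; 3·2 + 2·(-4) + (-2)·3) = (-19, 4, -8)
Requested component of w2: 4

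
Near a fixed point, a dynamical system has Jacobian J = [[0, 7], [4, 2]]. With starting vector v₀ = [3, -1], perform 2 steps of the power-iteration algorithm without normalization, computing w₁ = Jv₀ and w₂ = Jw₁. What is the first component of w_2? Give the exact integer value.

w1 = Jv₀ = (0·3 + 7·(-1); 4·3 + 2·(-1)) = (-7, 10)
w2 = Jw1 = (0·(-7) + 7·10; 4·(-7) + 2·10) = (70, -8)
The requested component of w2 is 70.

70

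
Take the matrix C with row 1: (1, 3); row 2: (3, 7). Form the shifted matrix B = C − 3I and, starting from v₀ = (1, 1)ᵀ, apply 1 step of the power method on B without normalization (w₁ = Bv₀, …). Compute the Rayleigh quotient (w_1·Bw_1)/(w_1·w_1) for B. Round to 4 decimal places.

4.7200

B = C − 3I has rows (-2, 3); (3, 4)
w1 = Bv₀ = ((-2)·1 + 3·1; 3·1 + 4·1) = (1, 7)
Bw1 = (19, 31)
w1·Bw1 = 236; w1·w1 = 50; μ ≈ 236/50 = 4.7200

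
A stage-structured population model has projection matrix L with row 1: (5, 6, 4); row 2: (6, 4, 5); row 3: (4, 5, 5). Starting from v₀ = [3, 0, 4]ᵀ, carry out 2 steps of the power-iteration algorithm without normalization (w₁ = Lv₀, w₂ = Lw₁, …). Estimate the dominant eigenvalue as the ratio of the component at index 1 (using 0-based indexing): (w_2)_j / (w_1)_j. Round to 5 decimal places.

λ ≈ 13.10526

w1 = Lv₀ = (31, 38, 32)
w2 = Lw1 = (511, 498, 474)
Ratio at component: 498 / 38 = 13.10526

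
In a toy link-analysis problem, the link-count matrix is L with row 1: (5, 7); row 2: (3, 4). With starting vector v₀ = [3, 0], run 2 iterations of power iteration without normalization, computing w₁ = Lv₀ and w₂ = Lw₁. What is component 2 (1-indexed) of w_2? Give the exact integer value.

81

w1 = Lv₀ = (5·3 + 7·0; 3·3 + 4·0) = (15, 9)
w2 = Lw1 = (5·15 + 7·9; 3·15 + 4·9) = (138, 81)
The requested component of w2 is 81.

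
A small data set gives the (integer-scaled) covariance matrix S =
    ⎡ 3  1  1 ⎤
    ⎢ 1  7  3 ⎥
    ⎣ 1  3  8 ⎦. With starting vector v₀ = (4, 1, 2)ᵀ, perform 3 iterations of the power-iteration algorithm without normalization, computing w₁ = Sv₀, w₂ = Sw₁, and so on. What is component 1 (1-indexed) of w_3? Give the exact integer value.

w1 = Sv₀ = (3·4 + 1·1 + 1·2; 1·4 + 7·1 + 3·2; 1·4 + 3·1 + 8·2) = (15, 17, 23)
w2 = Sw1 = (3·15 + 1·17 + 1·23; 1·15 + 7·17 + 3·23; 1·15 + 3·17 + 8·23) = (85, 203, 250)
w3 = Sw2 = (708, 2256, 2694)
The requested component of w3 is 708.

708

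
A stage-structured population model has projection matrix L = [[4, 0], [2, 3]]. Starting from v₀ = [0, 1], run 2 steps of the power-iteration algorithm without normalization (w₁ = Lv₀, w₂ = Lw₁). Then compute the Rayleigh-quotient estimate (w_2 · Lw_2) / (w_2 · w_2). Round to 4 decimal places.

w1 = Lv₀ = (0, 3)
w2 = Lw1 = (0, 9)
Lw2 = (0, 27)
w2·Lw2 = 0·0 + 9·27 = 243; w2·w2 = 0·0 + 9·9 = 81
λ ≈ 243/81 = 3.0000

3.0000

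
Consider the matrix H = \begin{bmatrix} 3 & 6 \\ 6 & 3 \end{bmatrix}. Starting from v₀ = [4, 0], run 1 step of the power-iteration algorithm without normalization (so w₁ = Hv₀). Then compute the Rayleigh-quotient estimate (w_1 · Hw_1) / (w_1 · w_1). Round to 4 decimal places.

w1 = Hv₀ = (12, 24)
Hw1 = (180, 144)
w1·Hw1 = 12·180 + 24·144 = 5616; w1·w1 = 12·12 + 24·24 = 720
λ ≈ 5616/720 = 7.8000

7.8000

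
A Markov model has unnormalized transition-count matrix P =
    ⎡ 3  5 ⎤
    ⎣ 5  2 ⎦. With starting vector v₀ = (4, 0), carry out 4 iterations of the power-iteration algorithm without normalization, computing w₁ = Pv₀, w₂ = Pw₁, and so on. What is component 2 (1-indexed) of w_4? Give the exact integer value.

w1 = Pv₀ = (3·4 + 5·0; 5·4 + 2·0) = (12, 20)
w2 = Pw1 = (3·12 + 5·20; 5·12 + 2·20) = (136, 100)
w3 = Pw2 = (908, 880)
w4 = Pw3 = (7124, 6300)
The requested component of w4 is 6300.

6300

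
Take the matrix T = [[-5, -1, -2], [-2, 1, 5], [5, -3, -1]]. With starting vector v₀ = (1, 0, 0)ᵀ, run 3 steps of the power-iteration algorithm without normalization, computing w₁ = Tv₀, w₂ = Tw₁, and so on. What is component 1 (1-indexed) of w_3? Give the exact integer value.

-70

w1 = Tv₀ = ((-5)·1 + (-1)·0 + (-2)·0; (-2)·1 + 1·0 + 5·0; 5·1 + (-3)·0 + (-1)·0) = (-5, -2, 5)
w2 = Tw1 = ((-5)·(-5) + (-1)·(-2) + (-2)·5; (-2)·(-5) + 1·(-2) + 5·5; 5·(-5) + (-3)·(-2) + (-1)·5) = (17, 33, -24)
w3 = Tw2 = (-70, -121, 10)
The requested component of w3 is -70.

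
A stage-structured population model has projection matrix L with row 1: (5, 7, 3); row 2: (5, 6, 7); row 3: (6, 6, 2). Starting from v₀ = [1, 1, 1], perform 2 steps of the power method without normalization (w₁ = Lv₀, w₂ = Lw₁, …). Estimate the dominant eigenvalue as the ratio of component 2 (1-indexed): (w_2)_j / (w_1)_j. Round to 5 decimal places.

λ ≈ 15.61111

w1 = Lv₀ = (15, 18, 14)
w2 = Lw1 = (243, 281, 226)
Ratio at component: 281 / 18 = 15.61111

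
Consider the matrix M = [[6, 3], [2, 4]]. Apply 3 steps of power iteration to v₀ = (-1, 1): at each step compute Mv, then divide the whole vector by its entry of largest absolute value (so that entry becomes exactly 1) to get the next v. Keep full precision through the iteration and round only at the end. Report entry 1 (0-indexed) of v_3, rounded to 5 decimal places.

Mv0 = (-3.000000, 2.000000); divide by -3.000000 → v1 = (1.000000, -0.666667)
Mv1 = (4.000000, -0.666667); divide by 4.000000 → v2 = (1.000000, -0.166667)
Mv2 = (5.500000, 1.333333); divide by 5.500000 → v3 = (1.000000, 0.242424)
Requested entry of v3: -16/-66 = 0.24242

0.24242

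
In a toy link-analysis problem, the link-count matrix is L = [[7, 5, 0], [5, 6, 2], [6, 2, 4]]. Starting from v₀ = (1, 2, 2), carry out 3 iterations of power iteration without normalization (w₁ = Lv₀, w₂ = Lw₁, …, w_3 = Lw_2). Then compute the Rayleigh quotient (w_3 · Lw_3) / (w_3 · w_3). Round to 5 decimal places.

w1 = Lv₀ = (7·1 + 5·2 + 0·2; 5·1 + 6·2 + 2·2; 6·1 + 2·2 + 4·2) = (17, 21, 18)
w2 = Lw1 = (7·17 + 5·21 + 0·18; 5·17 + 6·21 + 2·18; 6·17 + 2·21 + 4·18) = (224, 247, 216)
w3 = Lw2 = (2803, 3034, 2702)
Lw3 = (34791, 37623, 33694)
w3·Lw3 = 2803·34791 + 3034·37623 + 2702·33694 = 302708543; w3·w3 = 2803·2803 + 3034·3034 + 2702·2702 = 24362769
λ ≈ 302708543/24362769 = 12.42505

λ ≈ 12.42505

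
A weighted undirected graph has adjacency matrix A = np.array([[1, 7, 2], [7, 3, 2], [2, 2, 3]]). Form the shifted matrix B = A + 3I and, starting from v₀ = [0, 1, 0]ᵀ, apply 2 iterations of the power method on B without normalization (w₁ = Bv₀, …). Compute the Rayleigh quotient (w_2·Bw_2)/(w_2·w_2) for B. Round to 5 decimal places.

B = A + 3I has rows (4, 7, 2); (7, 6, 2); (2, 2, 6)
w1 = Bv₀ = (4·0 + 7·1 + 2·0; 7·0 + 6·1 + 2·0; 2·0 + 2·1 + 6·0) = (7, 6, 2)
w2 = Bw1 = (4·7 + 7·6 + 2·2; 7·7 + 6·6 + 2·2; 2·7 + 2·6 + 6·2) = (74, 89, 38)
Bw2 = (995, 1128, 554)
w2·Bw2 = 195074; w2·w2 = 14841; μ ≈ 195074/14841 = 13.14426

μ ≈ 13.14426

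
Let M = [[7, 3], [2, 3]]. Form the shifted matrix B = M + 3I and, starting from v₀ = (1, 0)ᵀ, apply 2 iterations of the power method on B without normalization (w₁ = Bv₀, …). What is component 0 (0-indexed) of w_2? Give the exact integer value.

106

B = M + 3I has rows (10, 3); (2, 6)
w1 = Bv₀ = (10·1 + 3·0; 2·1 + 6·0) = (10, 2)
w2 = Bw1 = (10·10 + 3·2; 2·10 + 6·2) = (106, 32)
Requested component of w2: 106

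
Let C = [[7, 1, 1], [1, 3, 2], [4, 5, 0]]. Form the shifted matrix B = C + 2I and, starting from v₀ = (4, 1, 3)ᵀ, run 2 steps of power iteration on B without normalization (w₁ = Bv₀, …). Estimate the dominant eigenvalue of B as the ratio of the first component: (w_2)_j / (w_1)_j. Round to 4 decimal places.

B = C + 2I has rows (9, 1, 1); (1, 5, 2); (4, 5, 2)
w1 = Bv₀ = (9·4 + 1·1 + 1·3; 1·4 + 5·1 + 2·3; 4·4 + 5·1 + 2·3) = (40, 15, 27)
w2 = Bw1 = (9·40 + 1·15 + 1·27; 1·40 + 5·15 + 2·27; 4·40 + 5·15 + 2·27) = (402, 169, 289)
Ratio: 402/40 = 10.0500

μ ≈ 10.0500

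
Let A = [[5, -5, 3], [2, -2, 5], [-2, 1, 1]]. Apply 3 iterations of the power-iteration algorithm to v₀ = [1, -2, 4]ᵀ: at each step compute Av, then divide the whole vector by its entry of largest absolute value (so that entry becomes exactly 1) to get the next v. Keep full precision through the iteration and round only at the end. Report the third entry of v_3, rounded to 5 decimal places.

Av0 = (27.000000, 26.000000, 0.000000); divide by 27.000000 → v1 = (1.000000, 0.962963, 0.000000)
Av1 = (0.185185, 0.074074, -1.037037); divide by -1.037037 → v2 = (-0.178571, -0.071429, 1.000000)
Av2 = (2.464286, 4.785714, 1.285714); divide by 4.785714 → v3 = (0.514925, 1.000000, 0.268657)
Requested entry of v3: -36/-134 = 0.26866

0.26866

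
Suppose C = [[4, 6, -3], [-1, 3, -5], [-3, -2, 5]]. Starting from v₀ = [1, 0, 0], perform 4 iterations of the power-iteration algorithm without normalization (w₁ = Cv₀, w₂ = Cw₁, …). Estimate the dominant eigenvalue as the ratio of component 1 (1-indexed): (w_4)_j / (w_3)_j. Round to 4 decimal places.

λ ≈ 10.9045

w1 = Cv₀ = (4·1 + 6·0 + (-3)·0; (-1)·1 + 3·0 + (-5)·0; (-3)·1 + (-2)·0 + 5·0) = (4, -1, -3)
w2 = Cw1 = (4·4 + 6·(-1) + (-3)·(-3); (-1)·4 + 3·(-1) + (-5)·(-3); (-3)·4 + (-2)·(-1) + 5·(-3)) = (19, 8, -25)
w3 = Cw2 = (199, 130, -198)
w4 = Cw3 = (2170, 1181, -1847)
Ratio at component: 2170 / 199 = 10.9045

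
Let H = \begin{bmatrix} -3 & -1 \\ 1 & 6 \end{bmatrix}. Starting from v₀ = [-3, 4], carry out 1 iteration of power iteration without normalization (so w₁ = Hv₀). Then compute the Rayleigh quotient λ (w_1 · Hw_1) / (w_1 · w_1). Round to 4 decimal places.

λ ≈ 5.5172

w1 = Hv₀ = ((-3)·(-3) + (-1)·4; 1·(-3) + 6·4) = (5, 21)
Hw1 = (-36, 131)
w1·Hw1 = 5·(-36) + 21·131 = 2571; w1·w1 = 5·5 + 21·21 = 466
λ ≈ 2571/466 = 5.5172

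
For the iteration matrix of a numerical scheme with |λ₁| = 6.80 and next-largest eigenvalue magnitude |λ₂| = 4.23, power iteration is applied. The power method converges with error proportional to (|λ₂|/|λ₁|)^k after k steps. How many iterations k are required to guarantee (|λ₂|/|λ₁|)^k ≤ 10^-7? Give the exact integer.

34

|λ₂/λ₁| = 4.23/6.80 = 0.62206
Need k ≥ ln(10^-7) / ln(0.62206) = -16.1181 / -0.4747 ≈ 33.953
Smallest integer k satisfying the bound: 34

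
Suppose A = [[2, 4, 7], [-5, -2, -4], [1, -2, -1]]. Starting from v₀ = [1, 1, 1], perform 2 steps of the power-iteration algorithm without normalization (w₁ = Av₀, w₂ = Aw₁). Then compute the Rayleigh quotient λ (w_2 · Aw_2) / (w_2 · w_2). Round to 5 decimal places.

-1.26949

w1 = Av₀ = (13, -11, -2)
w2 = Aw1 = (-32, -35, 37)
Aw2 = (55, 82, 1)
w2·Aw2 = (-32)·55 + (-35)·82 + 37·1 = -4593; w2·w2 = (-32)·(-32) + (-35)·(-35) + 37·37 = 3618
λ ≈ -4593/3618 = -1.26949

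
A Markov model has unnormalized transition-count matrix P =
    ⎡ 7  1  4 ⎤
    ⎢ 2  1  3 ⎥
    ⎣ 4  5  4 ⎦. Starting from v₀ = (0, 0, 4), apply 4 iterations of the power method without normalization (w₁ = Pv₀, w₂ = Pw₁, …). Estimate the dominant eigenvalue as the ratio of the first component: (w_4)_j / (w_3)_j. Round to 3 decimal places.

w1 = Pv₀ = (7·0 + 1·0 + 4·4; 2·0 + 1·0 + 3·4; 4·0 + 5·0 + 4·4) = (16, 12, 16)
w2 = Pw1 = (7·16 + 1·12 + 4·16; 2·16 + 1·12 + 3·16; 4·16 + 5·12 + 4·16) = (188, 92, 188)
w3 = Pw2 = (2160, 1032, 1964)
w4 = Pw3 = (24008, 11244, 21656)
Ratio at component: 24008 / 2160 = 11.115

λ ≈ 11.115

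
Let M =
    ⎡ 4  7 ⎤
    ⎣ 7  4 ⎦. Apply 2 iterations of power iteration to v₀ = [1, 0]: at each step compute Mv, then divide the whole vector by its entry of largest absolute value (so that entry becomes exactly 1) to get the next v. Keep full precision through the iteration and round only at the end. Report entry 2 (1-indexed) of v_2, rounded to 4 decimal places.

0.8615

Mv0 = (4.00000, 7.00000); divide by 7.00000 → v1 = (0.57143, 1.00000)
Mv1 = (9.28571, 8.00000); divide by 9.28571 → v2 = (1.00000, 0.86154)
Requested entry of v2: 56/65 = 0.8615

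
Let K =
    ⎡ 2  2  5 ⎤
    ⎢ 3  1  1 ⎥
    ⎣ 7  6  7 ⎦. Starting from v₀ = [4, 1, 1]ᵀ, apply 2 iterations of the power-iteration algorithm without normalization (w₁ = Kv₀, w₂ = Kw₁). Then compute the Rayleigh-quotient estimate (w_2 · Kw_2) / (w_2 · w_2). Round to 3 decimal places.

w1 = Kv₀ = (15, 14, 41)
w2 = Kw1 = (263, 100, 476)
Kw2 = (3106, 1365, 5773)
w2·Kw2 = 263·3106 + 100·1365 + 476·5773 = 3701326; w2·w2 = 263·263 + 100·100 + 476·476 = 305745
λ ≈ 3701326/305745 = 12.106

λ ≈ 12.106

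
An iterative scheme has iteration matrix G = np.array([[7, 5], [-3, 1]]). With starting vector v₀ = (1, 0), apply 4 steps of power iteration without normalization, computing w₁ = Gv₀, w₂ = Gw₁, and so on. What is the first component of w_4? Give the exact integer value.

196

w1 = Gv₀ = (7·1 + 5·0; (-3)·1 + 1·0) = (7, -3)
w2 = Gw1 = (7·7 + 5·(-3); (-3)·7 + 1·(-3)) = (34, -24)
w3 = Gw2 = (118, -126)
w4 = Gw3 = (196, -480)
The requested component of w4 is 196.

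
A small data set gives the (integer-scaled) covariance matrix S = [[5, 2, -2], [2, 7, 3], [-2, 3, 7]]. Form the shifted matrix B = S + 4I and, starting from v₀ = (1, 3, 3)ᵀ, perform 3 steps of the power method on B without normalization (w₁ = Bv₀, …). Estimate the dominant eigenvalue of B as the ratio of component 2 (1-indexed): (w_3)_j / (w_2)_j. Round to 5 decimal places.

μ ≈ 13.95820

B = S + 4I has rows (9, 2, -2); (2, 11, 3); (-2, 3, 11)
w1 = Bv₀ = (9·1 + 2·3 + (-2)·3; 2·1 + 11·3 + 3·3; (-2)·1 + 3·3 + 11·3) = (9, 44, 40)
w2 = Bw1 = (9·9 + 2·44 + (-2)·40; 2·9 + 11·44 + 3·40; (-2)·9 + 3·44 + 11·40) = (89, 622, 554)
w3 = Bw2 = (937, 8682, 7782)
Ratio: 8682/622 = 13.95820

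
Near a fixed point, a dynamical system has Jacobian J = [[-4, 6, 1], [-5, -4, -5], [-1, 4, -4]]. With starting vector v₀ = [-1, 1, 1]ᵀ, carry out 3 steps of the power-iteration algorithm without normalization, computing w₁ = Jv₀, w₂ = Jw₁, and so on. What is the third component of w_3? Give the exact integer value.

w1 = Jv₀ = ((-4)·(-1) + 6·1 + 1·1; (-5)·(-1) + (-4)·1 + (-5)·1; (-1)·(-1) + 4·1 + (-4)·1) = (11, -4, 1)
w2 = Jw1 = ((-4)·11 + 6·(-4) + 1·1; (-5)·11 + (-4)·(-4) + (-5)·1; (-1)·11 + 4·(-4) + (-4)·1) = (-67, -44, -31)
w3 = Jw2 = (-27, 666, 15)
The requested component of w3 is 15.

15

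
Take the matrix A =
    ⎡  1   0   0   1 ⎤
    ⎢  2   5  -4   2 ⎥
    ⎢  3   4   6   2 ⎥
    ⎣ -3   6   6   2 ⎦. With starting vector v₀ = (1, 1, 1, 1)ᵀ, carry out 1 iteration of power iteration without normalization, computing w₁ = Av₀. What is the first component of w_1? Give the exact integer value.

2

w1 = Av₀ = (1·1 + 0·1 + 0·1 + 1·1; 2·1 + 5·1 + (-4)·1 + 2·1; 3·1 + 4·1 + 6·1 + 2·1; (-3)·1 + 6·1 + 6·1 + 2·1) = (2, 5, 15, 11)
The requested component of w1 is 2.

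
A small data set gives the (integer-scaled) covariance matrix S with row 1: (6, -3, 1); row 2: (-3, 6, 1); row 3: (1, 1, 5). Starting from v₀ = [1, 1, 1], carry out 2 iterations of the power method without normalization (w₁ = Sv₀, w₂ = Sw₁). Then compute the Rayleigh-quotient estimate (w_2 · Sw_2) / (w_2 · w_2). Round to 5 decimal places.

5.70945

w1 = Sv₀ = (6·1 + (-3)·1 + 1·1; (-3)·1 + 6·1 + 1·1; 1·1 + 1·1 + 5·1) = (4, 4, 7)
w2 = Sw1 = (6·4 + (-3)·4 + 1·7; (-3)·4 + 6·4 + 1·7; 1·4 + 1·4 + 5·7) = (19, 19, 43)
Sw2 = (100, 100, 253)
w2·Sw2 = 19·100 + 19·100 + 43·253 = 14679; w2·w2 = 19·19 + 19·19 + 43·43 = 2571
λ ≈ 14679/2571 = 5.70945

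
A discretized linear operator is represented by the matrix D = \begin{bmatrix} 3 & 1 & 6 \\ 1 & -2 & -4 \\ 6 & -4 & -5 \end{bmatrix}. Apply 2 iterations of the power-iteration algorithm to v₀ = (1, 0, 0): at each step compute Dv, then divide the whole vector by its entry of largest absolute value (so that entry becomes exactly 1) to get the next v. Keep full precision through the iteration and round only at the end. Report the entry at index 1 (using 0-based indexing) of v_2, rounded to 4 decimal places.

Dv0 = (3.00000, 1.00000, 6.00000); divide by 6.00000 → v1 = (0.50000, 0.16667, 1.00000)
Dv1 = (7.66667, -3.83333, -2.66667); divide by 7.66667 → v2 = (1.00000, -0.50000, -0.34783)
Requested entry of v2: -23/46 = -0.5000

-0.5000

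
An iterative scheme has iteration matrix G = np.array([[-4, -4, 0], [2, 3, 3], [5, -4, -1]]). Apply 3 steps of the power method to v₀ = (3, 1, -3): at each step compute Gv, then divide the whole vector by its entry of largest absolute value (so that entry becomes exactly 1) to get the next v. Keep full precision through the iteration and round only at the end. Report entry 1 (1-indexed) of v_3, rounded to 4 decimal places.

-0.7914

Gv0 = (-16.00000, 0.00000, 14.00000); divide by -16.00000 → v1 = (1.00000, 0.00000, -0.87500)
Gv1 = (-4.00000, -0.62500, 5.87500); divide by 5.87500 → v2 = (-0.68085, -0.10638, 1.00000)
Gv2 = (3.14894, 1.31915, -3.97872); divide by -3.97872 → v3 = (-0.79144, -0.33155, 1.00000)
Requested entry of v3: -296/374 = -0.7914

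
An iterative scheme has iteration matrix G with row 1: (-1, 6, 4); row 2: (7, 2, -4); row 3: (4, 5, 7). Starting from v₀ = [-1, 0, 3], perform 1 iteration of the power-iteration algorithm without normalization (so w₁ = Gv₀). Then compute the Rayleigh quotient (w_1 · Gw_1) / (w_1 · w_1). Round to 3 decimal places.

0.989

w1 = Gv₀ = (13, -19, 17)
Gw1 = (-59, -15, 76)
w1·Gw1 = 13·(-59) + (-19)·(-15) + 17·76 = 810; w1·w1 = 13·13 + (-19)·(-19) + 17·17 = 819
λ ≈ 810/819 = 0.989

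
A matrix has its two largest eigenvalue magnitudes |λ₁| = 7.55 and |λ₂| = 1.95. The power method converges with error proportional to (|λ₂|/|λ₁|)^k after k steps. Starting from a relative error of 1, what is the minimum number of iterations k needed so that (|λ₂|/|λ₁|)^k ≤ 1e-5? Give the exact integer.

|λ₂/λ₁| = 1.95/7.55 = 0.25828
Need k ≥ ln(1e-5) / ln(0.25828) = -11.5129 / -1.3537 ≈ 8.505
Smallest integer k satisfying the bound: 9

9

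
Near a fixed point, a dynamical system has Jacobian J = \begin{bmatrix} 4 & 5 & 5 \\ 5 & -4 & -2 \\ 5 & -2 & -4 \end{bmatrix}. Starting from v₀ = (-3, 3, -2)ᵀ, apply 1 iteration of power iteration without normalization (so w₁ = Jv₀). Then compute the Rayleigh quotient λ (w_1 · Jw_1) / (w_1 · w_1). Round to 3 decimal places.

-1.703

w1 = Jv₀ = (-7, -23, -13)
Jw1 = (-208, 83, 63)
w1·Jw1 = (-7)·(-208) + (-23)·83 + (-13)·63 = -1272; w1·w1 = (-7)·(-7) + (-23)·(-23) + (-13)·(-13) = 747
λ ≈ -1272/747 = -1.703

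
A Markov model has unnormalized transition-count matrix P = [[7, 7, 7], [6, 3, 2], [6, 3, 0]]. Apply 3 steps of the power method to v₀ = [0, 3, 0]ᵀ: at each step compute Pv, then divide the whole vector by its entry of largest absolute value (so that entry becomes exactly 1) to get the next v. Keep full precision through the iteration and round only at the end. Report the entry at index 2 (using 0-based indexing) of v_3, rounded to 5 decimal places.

0.51472

Pv0 = (21.000000, 9.000000, 9.000000); divide by 21.000000 → v1 = (1.000000, 0.428571, 0.428571)
Pv1 = (13.000000, 8.142857, 7.285714); divide by 13.000000 → v2 = (1.000000, 0.626374, 0.560440)
Pv2 = (15.307692, 9.000000, 7.879121); divide by 15.307692 → v3 = (1.000000, 0.587940, 0.514716)
Requested entry of v3: 2151/4179 = 0.51472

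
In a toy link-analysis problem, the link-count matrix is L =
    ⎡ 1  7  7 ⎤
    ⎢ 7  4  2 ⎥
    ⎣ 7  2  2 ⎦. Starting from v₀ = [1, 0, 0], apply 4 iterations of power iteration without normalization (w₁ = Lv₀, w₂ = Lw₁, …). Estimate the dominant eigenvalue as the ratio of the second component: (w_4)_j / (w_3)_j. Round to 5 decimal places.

λ ≈ 10.81022

w1 = Lv₀ = (1·1 + 7·0 + 7·0; 7·1 + 4·0 + 2·0; 7·1 + 2·0 + 2·0) = (1, 7, 7)
w2 = Lw1 = (1·1 + 7·7 + 7·7; 7·1 + 4·7 + 2·7; 7·1 + 2·7 + 2·7) = (99, 49, 35)
w3 = Lw2 = (687, 959, 861)
w4 = Lw3 = (13427, 10367, 8449)
Ratio at component: 10367 / 959 = 10.81022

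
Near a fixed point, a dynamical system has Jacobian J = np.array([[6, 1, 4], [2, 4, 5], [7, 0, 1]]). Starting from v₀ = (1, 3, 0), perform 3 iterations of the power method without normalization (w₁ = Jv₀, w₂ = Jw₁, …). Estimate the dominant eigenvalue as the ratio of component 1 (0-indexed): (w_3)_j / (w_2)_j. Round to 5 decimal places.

w1 = Jv₀ = (6·1 + 1·3 + 4·0; 2·1 + 4·3 + 5·0; 7·1 + 0·3 + 1·0) = (9, 14, 7)
w2 = Jw1 = (6·9 + 1·14 + 4·7; 2·9 + 4·14 + 5·7; 7·9 + 0·14 + 1·7) = (96, 109, 70)
w3 = Jw2 = (965, 978, 742)
Ratio at component: 978 / 109 = 8.97248

λ ≈ 8.97248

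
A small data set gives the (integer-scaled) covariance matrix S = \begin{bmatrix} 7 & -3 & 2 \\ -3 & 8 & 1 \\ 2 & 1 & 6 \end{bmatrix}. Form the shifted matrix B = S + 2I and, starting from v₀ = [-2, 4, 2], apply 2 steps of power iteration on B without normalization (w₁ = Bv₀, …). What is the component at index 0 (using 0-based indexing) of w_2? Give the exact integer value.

B = S + 2I has rows (9, -3, 2); (-3, 10, 1); (2, 1, 8)
w1 = Bv₀ = (9·(-2) + (-3)·4 + 2·2; (-3)·(-2) + 10·4 + 1·2; 2·(-2) + 1·4 + 8·2) = (-26, 48, 16)
w2 = Bw1 = (9·(-26) + (-3)·48 + 2·16; (-3)·(-26) + 10·48 + 1·16; 2·(-26) + 1·48 + 8·16) = (-346, 574, 124)
Requested component of w2: -346

-346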